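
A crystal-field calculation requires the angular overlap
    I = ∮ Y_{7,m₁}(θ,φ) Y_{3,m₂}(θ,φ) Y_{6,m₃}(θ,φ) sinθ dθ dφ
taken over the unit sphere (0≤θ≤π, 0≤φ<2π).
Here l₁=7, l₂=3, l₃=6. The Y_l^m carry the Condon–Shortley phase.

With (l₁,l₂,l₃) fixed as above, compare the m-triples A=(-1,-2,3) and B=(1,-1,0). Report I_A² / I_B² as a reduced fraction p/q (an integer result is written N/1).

Shared (l₁,l₂,l₃)=(7,3,6): N and (l;000)² cancel in I_A²/I_B².
A: Δ = 4!·10!·2!/17! = 1/2042040; Racah Σ t=0..1: t=0:+1/1935360 t=1:−1/362880 = -13/5806080; ⇒ 3j(7 3 6; -1 -2 3)² = 195/10472, sgn +1
B: Δ = 4!·10!·2!/17! = 1/2042040; Racah Σ t=0..2: t=0:+1/829440 t=1:−1/86400 t=2:+1/138240 = -13/4147200; ⇒ 3j(7 3 6; 1 -1 0)² = 13/3740, sgn -1
I_A²/I_B² = (195/10472)/(13/3740) = 75/14

75/14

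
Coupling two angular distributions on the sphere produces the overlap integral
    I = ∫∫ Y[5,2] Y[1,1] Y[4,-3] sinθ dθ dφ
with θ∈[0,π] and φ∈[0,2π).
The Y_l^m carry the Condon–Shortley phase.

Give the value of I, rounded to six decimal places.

0.085055

m-sum 0 ✓  L=10 even ✓  4≤4≤6 ✓
Π(2lᵢ+1) = 11×3×9 = 297
triangle coeff Δ(5,1,4) = 1/495
Σ_t [1,1]: t=1:−1/576 = -1/576
(3j)²=5/99 [(5 1 4; 0 0 0)], sign=-1
Σ_t [2,2]: t=2:+1/10080 = 1/10080
(3j)²=1/165 [(5 1 4; 2 1 -3)], sign=-1
⇒ 4πI² = 1/11
I = (+1)√(1/11/(4π)) = 0.08505478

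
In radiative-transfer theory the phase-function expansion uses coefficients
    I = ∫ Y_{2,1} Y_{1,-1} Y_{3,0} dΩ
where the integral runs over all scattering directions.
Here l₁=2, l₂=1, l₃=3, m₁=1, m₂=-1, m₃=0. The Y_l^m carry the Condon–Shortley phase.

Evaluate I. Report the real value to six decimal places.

0.143048

m-sum 0 ✓  L=6 even ✓  1≤3≤3 ✓
Π(2lᵢ+1) = 5×3×7 = 105
triangle coeff Δ(2,1,3) = 1/105
Σ_t [0,0]: t=0:+1/4 = 1/4
(3j)²=3/35 [(2 1 3; 0 0 0)], sign=-1
Σ_t [0,0]: t=0:+1/12 = 1/12
(3j)²=1/35 [(2 1 3; 1 -1 0)], sign=-1
⇒ 4πI² = 9/35
I = (+1)√(9/35/(4π)) = 0.14304817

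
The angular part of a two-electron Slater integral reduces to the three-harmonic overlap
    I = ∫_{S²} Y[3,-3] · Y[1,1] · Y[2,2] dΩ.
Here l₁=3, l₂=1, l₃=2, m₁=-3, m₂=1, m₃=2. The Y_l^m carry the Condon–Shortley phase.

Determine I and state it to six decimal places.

Rules hold: Σm=0, L=6 even, 2≤2≤4.
N = 7·3·5 = 105
Δ = 2!·4!·0!/7! = 1/105
Racah Σ t=1..1: t=1:−1/4 = -1/4
⇒ 3j(3 1 2; 0 0 0)² = 3/35, sgn -1
Racah Σ t=2..2: t=2:+1/48 = 1/48
⇒ 3j(3 1 2; -3 1 2)² = 1/7, sgn +1
4πI² = N·(3j₀)²·(3jₘ)² = 9/7
I = -1·√(1.28571/4π) = -0.31986543

-0.319865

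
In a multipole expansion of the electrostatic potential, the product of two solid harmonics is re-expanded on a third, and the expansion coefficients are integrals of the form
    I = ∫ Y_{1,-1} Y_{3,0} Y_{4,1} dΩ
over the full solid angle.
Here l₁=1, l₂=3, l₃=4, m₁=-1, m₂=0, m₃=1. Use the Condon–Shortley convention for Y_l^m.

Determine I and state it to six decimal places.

-0.194664

m-sum 0 ✓  L=8 even ✓  2≤4≤4 ✓
Π(2lᵢ+1) = 3×7×9 = 189
triangle coeff Δ(1,3,4) = 1/252
Σ_t [0,0]: t=0:+1/36 = 1/36
(3j)²=4/63 [(1 3 4; 0 0 0)], sign=+1
Σ_t [0,0]: t=0:+1/72 = 1/72
(3j)²=5/126 [(1 3 4; -1 0 1)], sign=-1
⇒ 4πI² = 10/21
I = (-1)√(10/21/(4π)) = -0.19466390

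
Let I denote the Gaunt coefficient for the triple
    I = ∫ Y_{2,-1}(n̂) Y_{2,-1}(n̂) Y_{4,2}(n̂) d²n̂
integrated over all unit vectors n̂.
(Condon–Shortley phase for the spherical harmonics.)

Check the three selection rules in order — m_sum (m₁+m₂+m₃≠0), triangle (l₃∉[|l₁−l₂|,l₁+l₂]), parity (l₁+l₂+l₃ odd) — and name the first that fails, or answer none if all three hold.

azimuthal sum: -1 − 1 + 2 = 0  ✓
0 ≤ 4 ≤ 4 (triangle on l)  ✓
L = 2 + 2 + 4 = 8 (even)  ✓

none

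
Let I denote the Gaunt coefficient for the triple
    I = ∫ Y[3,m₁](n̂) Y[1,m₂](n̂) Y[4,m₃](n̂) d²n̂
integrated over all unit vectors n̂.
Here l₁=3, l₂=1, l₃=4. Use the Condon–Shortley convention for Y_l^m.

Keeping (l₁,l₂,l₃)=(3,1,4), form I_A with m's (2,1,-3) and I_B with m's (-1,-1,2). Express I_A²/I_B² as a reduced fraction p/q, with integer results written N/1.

Shared (l₁,l₂,l₃)=(3,1,4): N and (l;000)² cancel in I_A²/I_B².
A: Δ = 0!·6!·2!/9! = 1/252; Racah Σ t=0..0: t=0:+1/240 = 1/240; ⇒ 3j(3 1 4; 2 1 -3)² = 1/12, sgn -1
B: Δ = 0!·6!·2!/9! = 1/252; Racah Σ t=0..0: t=0:+1/96 = 1/96; ⇒ 3j(3 1 4; -1 -1 2)² = 5/84, sgn +1
I_A²/I_B² = (1/12)/(5/84) = 7/5

7/5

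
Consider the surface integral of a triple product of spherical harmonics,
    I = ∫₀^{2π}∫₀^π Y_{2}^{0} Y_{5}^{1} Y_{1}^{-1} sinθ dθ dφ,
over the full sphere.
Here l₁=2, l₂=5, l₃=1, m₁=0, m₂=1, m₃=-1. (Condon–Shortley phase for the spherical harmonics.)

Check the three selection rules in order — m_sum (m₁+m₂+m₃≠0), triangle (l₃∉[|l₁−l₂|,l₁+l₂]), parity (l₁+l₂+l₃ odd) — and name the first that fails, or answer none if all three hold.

azimuthal sum: 0 + 1 − 1 = 0  ✓
3 ≤ 1 ≤ 7 (triangle on l)  ✗
L = 2 + 5 + 1 = 8 (even)

triangle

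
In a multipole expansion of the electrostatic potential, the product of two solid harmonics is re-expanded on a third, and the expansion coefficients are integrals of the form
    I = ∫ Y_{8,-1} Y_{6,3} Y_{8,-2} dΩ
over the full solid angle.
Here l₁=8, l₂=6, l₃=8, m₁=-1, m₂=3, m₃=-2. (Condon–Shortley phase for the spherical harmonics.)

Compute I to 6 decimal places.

-0.039469

Rules hold: Σm=0, L=22 even, 2≤8≤14.
N = 17·13·17 = 3757
Δ = 6!·10!·6!/23! = 1/13742520792
Racah Σ t=0..6: t=0:+1/41803776000 t=1:−1/435456000 t=2:+1/39813120 t=3:−1/18662400 t=4:+1/39813120 t=5:−1/435456000 t=6:+1/41803776000 = -11/1393459200
⇒ 3j(8 6 8; 0 0 0)² = 600/96577, sgn -1
Racah Σ t=3..6: t=3:−1/447897600 t=4:+1/82944000 t=5:−1/99532800 t=6:+1/783820800 = 11/10450944000
⇒ 3j(8 6 8; -1 3 -2)² = 81/96577, sgn +1
4πI² = N·(3j₀)²·(3jₘ)² = 48600/2482597
I = -1·√(0.0195763/4π) = -0.03946936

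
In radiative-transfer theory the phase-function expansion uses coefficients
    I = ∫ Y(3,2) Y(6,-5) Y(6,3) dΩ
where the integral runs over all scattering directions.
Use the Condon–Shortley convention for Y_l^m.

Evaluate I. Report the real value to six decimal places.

L=15 odd ⇒ parity kills the (l;000) factor ⇒ I = 0

0.000000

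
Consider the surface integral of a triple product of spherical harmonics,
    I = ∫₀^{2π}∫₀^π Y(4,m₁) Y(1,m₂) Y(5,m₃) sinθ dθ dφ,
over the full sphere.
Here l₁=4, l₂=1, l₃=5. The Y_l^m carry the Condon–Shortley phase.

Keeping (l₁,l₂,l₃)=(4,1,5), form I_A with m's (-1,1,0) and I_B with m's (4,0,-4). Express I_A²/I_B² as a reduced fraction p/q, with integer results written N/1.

10/9

l's match ⇒ only the (l;m) 3-j factors differ between A and B.
A: triangle coeff Δ(4,1,5) = 1/495; Σ_t [0,0]: t=0:+1/1440 = 1/1440; (3j)²=2/99 [(4 1 5; -1 1 0)], sign=-1
B: triangle coeff Δ(4,1,5) = 1/495; Σ_t [0,0]: t=0:+1/40320 = 1/40320; (3j)²=1/55 [(4 1 5; 4 0 -4)], sign=-1
I_A²/I_B² = (2/99)/(1/55) = 10/9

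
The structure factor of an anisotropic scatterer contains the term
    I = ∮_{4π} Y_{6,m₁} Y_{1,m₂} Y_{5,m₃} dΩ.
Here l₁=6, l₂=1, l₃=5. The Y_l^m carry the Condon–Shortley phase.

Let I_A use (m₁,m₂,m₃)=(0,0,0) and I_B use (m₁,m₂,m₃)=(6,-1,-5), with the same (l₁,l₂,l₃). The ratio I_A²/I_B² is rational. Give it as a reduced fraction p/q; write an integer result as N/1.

Shared (l₁,l₂,l₃)=(6,1,5): N and (l;000)² cancel in I_A²/I_B².
A: Δ = 2!·10!·0!/13! = 1/858; Racah Σ t=1..1: t=1:−1/14400 = -1/14400; ⇒ 3j(6 1 5; 0 0 0)² = 6/143, sgn +1
B: Δ = 2!·10!·0!/13! = 1/858; Racah Σ t=0..0: t=0:+1/7257600 = 1/7257600; ⇒ 3j(6 1 5; 6 -1 -5)² = 1/13, sgn +1
I_A²/I_B² = (6/143)/(1/13) = 6/11

6/11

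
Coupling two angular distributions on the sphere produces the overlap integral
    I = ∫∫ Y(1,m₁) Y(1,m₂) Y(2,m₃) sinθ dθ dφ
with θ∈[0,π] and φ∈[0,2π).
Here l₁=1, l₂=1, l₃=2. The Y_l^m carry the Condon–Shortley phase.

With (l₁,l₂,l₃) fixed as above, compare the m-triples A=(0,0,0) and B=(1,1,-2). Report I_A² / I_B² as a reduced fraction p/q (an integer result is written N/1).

2/3

Same 1,1,2: normalisation and zero-m 3j drop out of the ratio.
A: Δ: 0! 2! 2! / 5! → 1/30; sum: t=0:+1/1 = 1/1; 3j²(1 1 2; 0 0 0) = Δ·Π!·Σ² = 2/15  (sign +1)
B: Δ: 0! 2! 2! / 5! → 1/30; sum: t=0:+1/4 = 1/4; 3j²(1 1 2; 1 1 -2) = Δ·Π!·Σ² = 1/5  (sign +1)
I_A²/I_B² = (2/15)/(1/5) = 2/3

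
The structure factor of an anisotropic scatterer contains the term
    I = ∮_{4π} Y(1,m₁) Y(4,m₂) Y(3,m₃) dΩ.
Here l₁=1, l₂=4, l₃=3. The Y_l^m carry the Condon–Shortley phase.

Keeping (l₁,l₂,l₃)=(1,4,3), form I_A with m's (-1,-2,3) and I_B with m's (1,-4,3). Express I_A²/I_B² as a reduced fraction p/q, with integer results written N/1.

Shared (l₁,l₂,l₃)=(1,4,3): N and (l;000)² cancel in I_A²/I_B².
A: Δ = 2!·0!·6!/9! = 1/252; Racah Σ t=2..2: t=2:+1/1440 = 1/1440; ⇒ 3j(1 4 3; -1 -2 3)² = 1/252, sgn +1
B: Δ = 2!·0!·6!/9! = 1/252; Racah Σ t=0..0: t=0:+1/1440 = 1/1440; ⇒ 3j(1 4 3; 1 -4 3)² = 1/9, sgn +1
I_A²/I_B² = (1/252)/(1/9) = 1/28

1/28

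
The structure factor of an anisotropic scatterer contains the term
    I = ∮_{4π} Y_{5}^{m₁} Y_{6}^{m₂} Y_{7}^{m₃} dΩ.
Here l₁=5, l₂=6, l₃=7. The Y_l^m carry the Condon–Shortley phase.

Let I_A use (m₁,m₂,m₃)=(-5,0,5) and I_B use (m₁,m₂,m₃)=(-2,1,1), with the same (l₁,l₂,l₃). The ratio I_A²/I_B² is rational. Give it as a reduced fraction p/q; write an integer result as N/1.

660/343

Same 5,6,7: normalisation and zero-m 3j drop out of the ratio.
A: Δ: 4! 6! 8! / 19! → 1/174594420; sum: t=4:+1/24883200 = 1/24883200; 3j²(5 6 7; -5 0 5) = Δ·Π!·Σ² = 70/4199  (sign +1)
B: Δ: 4! 6! 8! / 19! → 1/174594420; sum: t=1:−1/6220800 t=2:+1/345600 t=3:−1/165888 t=4:+1/622080 = -7/4147200; 3j²(5 6 7; -2 1 1) = Δ·Π!·Σ² = 2401/277134  (sign -1)
I_A²/I_B² = (70/4199)/(2401/277134) = 660/343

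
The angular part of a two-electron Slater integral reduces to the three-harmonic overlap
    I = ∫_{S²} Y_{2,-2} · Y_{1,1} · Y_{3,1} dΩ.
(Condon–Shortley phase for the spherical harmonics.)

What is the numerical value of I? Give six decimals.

-0.082589

m-sum 0 ✓  L=6 even ✓  1≤3≤3 ✓
Π(2lᵢ+1) = 5×3×7 = 105
triangle coeff Δ(2,1,3) = 1/105
Σ_t [0,0]: t=0:+1/4 = 1/4
(3j)²=3/35 [(2 1 3; 0 0 0)], sign=-1
Σ_t [0,0]: t=0:+1/48 = 1/48
(3j)²=1/105 [(2 1 3; -2 1 1)], sign=+1
⇒ 4πI² = 3/35
I = (-1)√(3/35/(4π)) = -0.08258890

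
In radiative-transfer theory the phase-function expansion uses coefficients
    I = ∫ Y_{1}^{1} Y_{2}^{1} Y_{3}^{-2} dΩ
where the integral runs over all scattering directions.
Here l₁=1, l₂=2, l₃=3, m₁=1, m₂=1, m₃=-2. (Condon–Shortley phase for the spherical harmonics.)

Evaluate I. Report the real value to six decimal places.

0.261169

Checks pass: Σm=0; 6 even; l₃=3∈[1,3].
(2·1+1)(2·2+1)(2·3+1) = 105
Δ: 0! 2! 4! / 7! → 1/105
sum: t=0:+1/4 = 1/4
3j²(1 2 3; 0 0 0) = Δ·Π!·Σ² = 3/35  (sign -1)
sum: t=0:+1/12 = 1/12
3j²(1 2 3; 1 1 -2) = Δ·Π!·Σ² = 2/21  (sign -1)
combine: 4πI² = 105·3/35·2/21 = 6/7
take √, sign +1: I = 0.26116903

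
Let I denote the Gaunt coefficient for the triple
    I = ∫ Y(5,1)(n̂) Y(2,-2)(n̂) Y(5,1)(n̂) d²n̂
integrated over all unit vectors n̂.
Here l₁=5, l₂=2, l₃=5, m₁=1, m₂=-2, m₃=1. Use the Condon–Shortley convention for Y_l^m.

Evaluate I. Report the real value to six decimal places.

0.198089

Checks pass: Σm=0; 12 even; l₃=5∈[3,7].
(2·5+1)(2·2+1)(2·5+1) = 605
Δ: 2! 8! 2! / 13! → 1/38610
sum: t=0:+1/2880 t=1:−1/576 t=2:+1/2880 = -1/960
3j²(5 2 5; 0 0 0) = Δ·Π!·Σ² = 10/429  (sign +1)
sum: t=0:+1/2304 = 1/2304
3j²(5 2 5; 1 -2 1) = Δ·Π!·Σ² = 5/143  (sign +1)
combine: 4πI² = 605·10/429·5/143 = 250/507
take √, sign +1: I = 0.19808933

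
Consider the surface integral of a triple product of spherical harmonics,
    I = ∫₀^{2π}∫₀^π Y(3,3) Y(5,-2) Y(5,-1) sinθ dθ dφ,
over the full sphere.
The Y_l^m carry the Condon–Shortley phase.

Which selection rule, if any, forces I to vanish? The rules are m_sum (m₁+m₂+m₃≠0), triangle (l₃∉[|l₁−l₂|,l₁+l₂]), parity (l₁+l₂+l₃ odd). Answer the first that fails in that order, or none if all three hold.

parity

azimuthal sum: 3 − 2 − 1 = 0  ✓
2 ≤ 5 ≤ 8 (triangle on l)  ✓
L = 3 + 5 + 5 = 13 (odd)  ✗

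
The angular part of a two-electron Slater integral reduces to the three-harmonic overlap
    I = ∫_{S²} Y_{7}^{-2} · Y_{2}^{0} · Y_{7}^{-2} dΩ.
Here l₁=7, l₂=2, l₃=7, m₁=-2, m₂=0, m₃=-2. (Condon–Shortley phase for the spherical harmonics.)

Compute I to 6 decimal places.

0.000000

Σmᵢ = -4 ≠ 0, so the φ-integral vanishes; I = 0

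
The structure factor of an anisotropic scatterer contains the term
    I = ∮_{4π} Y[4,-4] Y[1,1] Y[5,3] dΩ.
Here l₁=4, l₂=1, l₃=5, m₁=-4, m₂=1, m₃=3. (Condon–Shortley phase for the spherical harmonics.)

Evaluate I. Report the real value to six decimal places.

-0.049106

m-sum 0 ✓  L=10 even ✓  3≤5≤5 ✓
Π(2lᵢ+1) = 9×3×11 = 297
triangle coeff Δ(4,1,5) = 1/495
Σ_t [0,0]: t=0:+1/576 = 1/576
(3j)²=5/99 [(4 1 5; 0 0 0)], sign=-1
Σ_t [0,0]: t=0:+1/80640 = 1/80640
(3j)²=1/495 [(4 1 5; -4 1 3)], sign=+1
⇒ 4πI² = 1/33
I = (-1)√(1/33/(4π)) = -0.04910640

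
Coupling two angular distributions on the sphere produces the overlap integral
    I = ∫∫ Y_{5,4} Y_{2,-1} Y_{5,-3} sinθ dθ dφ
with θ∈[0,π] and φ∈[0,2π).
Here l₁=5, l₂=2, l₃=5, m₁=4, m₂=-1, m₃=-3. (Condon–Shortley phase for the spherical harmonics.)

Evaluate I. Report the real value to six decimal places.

0.196098

Checks pass: Σm=0; 12 even; l₃=5∈[3,7].
(2·5+1)(2·2+1)(2·5+1) = 605
Δ: 2! 8! 2! / 13! → 1/38610
sum: t=0:+1/2880 t=1:−1/576 t=2:+1/2880 = -1/960
3j²(5 2 5; 0 0 0) = Δ·Π!·Σ² = 10/429  (sign +1)
sum: t=0:+1/10080 t=1:−1/80640 = 1/11520
3j²(5 2 5; 4 -1 -3) = Δ·Π!·Σ² = 49/1430  (sign +1)
combine: 4πI² = 605·10/429·49/1430 = 245/507
take √, sign +1: I = 0.19609844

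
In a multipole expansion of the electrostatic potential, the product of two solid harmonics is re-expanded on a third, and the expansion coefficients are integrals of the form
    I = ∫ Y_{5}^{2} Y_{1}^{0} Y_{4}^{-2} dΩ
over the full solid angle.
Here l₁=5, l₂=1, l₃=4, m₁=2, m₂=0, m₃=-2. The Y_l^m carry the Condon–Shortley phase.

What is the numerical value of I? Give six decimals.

Rules hold: Σm=0, L=10 even, 4≤4≤6.
N = 11·3·9 = 297
Δ = 2!·8!·0!/11! = 1/495
Racah Σ t=1..1: t=1:−1/576 = -1/576
⇒ 3j(5 1 4; 0 0 0)² = 5/99, sgn -1
Racah Σ t=1..1: t=1:−1/1440 = -1/1440
⇒ 3j(5 1 4; 2 0 -2)² = 7/165, sgn -1
4πI² = N·(3j₀)²·(3jₘ)² = 7/11
I = +1·√(0.636364/4π) = 0.22503380

0.225034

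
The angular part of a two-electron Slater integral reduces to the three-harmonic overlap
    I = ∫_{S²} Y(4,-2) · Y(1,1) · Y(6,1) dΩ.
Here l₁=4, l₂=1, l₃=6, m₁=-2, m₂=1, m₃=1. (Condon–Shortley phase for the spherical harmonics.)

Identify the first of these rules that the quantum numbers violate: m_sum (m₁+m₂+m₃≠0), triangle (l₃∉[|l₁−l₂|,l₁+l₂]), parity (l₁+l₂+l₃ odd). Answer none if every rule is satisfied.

triangle

Σmᵢ = 0  ✓
l₃∈[|l₁−l₂|,l₁+l₂]=[3,5], have l₃=6  ✗
Σlᵢ = 11 ⇒ odd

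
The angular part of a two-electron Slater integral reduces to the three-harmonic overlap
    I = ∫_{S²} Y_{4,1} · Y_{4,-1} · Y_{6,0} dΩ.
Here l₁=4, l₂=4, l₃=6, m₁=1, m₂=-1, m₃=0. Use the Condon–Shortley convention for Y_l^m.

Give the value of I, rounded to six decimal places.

m-sum 0 ✓  L=14 even ✓  0≤6≤8 ✓
Π(2lᵢ+1) = 9×9×13 = 1053
triangle coeff Δ(4,4,6) = 1/1261260
Σ_t [0,2]: t=0:+1/4608 t=1:−1/1296 t=2:+1/4608 = -7/20736
(3j)²=20/1287 [(4 4 6; 0 0 0)], sign=-1
Σ_t [0,2]: t=0:+1/2592 t=1:−1/2304 t=2:+1/28800 = -7/518400
(3j)²=1/25740 [(4 4 6; 1 -1 0)], sign=-1
⇒ 4πI² = 1/1573
I = (+1)√(1/1573/(4π)) = 0.00711264

0.007113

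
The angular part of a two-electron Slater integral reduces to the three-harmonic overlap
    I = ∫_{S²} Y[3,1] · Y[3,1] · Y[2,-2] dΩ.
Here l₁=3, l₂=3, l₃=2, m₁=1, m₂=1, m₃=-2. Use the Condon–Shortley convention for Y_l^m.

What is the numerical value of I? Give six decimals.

0.206013

m-sum 0 ✓  L=8 even ✓  0≤2≤6 ✓
Π(2lᵢ+1) = 7×7×5 = 245
triangle coeff Δ(3,3,2) = 1/3780
Σ_t [1,3]: t=1:−1/24 t=2:+1/4 t=3:−1/24 = 1/6
(3j)²=4/105 [(3 3 2; 0 0 0)], sign=+1
Σ_t [2,2]: t=2:+1/16 = 1/16
(3j)²=2/35 [(3 3 2; 1 1 -2)], sign=+1
⇒ 4πI² = 8/15
I = (+1)√(8/15/(4π)) = 0.20601291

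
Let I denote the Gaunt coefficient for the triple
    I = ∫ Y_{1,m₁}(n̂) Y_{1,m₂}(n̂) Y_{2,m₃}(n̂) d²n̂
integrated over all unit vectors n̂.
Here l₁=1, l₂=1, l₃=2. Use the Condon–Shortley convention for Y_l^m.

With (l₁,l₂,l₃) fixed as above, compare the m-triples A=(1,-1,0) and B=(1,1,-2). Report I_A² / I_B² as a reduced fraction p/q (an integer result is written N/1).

Shared (l₁,l₂,l₃)=(1,1,2): N and (l;000)² cancel in I_A²/I_B².
A: Δ = 0!·2!·2!/5! = 1/30; Racah Σ t=0..0: t=0:+1/4 = 1/4; ⇒ 3j(1 1 2; 1 -1 0)² = 1/30, sgn +1
B: Δ = 0!·2!·2!/5! = 1/30; Racah Σ t=0..0: t=0:+1/4 = 1/4; ⇒ 3j(1 1 2; 1 1 -2)² = 1/5, sgn +1
I_A²/I_B² = (1/30)/(1/5) = 1/6

1/6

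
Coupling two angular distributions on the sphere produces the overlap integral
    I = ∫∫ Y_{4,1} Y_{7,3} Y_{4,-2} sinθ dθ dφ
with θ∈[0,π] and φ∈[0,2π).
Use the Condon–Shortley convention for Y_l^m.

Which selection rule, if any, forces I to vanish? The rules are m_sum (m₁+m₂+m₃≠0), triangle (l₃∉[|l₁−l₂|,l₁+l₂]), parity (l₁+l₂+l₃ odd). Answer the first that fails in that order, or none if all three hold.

m_sum

Σmᵢ = 2  ✗
l₃∈[|l₁−l₂|,l₁+l₂]=[3,11], have l₃=4
Σlᵢ = 15 ⇒ odd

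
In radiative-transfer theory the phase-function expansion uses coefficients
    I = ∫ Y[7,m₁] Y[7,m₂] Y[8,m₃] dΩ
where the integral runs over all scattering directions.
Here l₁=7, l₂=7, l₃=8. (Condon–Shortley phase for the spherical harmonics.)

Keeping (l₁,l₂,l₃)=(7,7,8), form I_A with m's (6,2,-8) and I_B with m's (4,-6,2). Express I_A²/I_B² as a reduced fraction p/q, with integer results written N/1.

l's match ⇒ only the (l;m) 3-j factors differ between A and B.
A: triangle coeff Δ(7,7,8) = 1/22086194130; Σ_t [1,1]: t=1:−1/195084288000 = -1/195084288000; (3j)²=351/52003 [(7 7 8; 6 2 -8)], sign=-1
B: triangle coeff Δ(7,7,8) = 1/22086194130; Σ_t [0,1]: t=0:+1/2612736000 t=1:−1/6967296000 = 1/4180377600; (3j)²=75/7429 [(7 7 8; 4 -6 2)], sign=+1
I_A²/I_B² = (351/52003)/(75/7429) = 117/175

117/175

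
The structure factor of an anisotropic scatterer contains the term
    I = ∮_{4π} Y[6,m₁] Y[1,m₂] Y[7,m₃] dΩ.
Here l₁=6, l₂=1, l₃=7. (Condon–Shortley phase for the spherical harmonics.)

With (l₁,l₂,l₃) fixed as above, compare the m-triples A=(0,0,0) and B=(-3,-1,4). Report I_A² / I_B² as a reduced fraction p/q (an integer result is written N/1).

49/55

Shared (l₁,l₂,l₃)=(6,1,7): N and (l;000)² cancel in I_A²/I_B².
A: Δ = 0!·12!·2!/15! = 1/1365; Racah Σ t=0..0: t=0:+1/518400 = 1/518400; ⇒ 3j(6 1 7; 0 0 0)² = 7/195, sgn -1
B: Δ = 0!·12!·2!/15! = 1/1365; Racah Σ t=0..0: t=0:+1/4354560 = 1/4354560; ⇒ 3j(6 1 7; -3 -1 4)² = 11/273, sgn -1
I_A²/I_B² = (7/195)/(11/273) = 49/55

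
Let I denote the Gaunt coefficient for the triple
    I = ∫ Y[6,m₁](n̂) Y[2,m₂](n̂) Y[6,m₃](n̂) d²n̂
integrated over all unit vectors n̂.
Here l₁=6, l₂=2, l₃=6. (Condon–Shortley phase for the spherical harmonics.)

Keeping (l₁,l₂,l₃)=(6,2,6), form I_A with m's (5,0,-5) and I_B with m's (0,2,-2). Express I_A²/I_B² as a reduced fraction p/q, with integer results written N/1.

121/280

Same 6,2,6: normalisation and zero-m 3j drop out of the ratio.
A: Δ: 2! 10! 2! / 15! → 1/90090; sum: t=0:+1/1451520 t=1:−1/3628800 = 1/2419200; 3j²(6 2 6; 5 0 -5) = Δ·Π!·Σ² = 11/910  (sign -1)
B: Δ: 2! 10! 2! / 15! → 1/90090; sum: t=2:+1/69120 = 1/69120; 3j²(6 2 6; 0 2 -2) = Δ·Π!·Σ² = 4/143  (sign +1)
I_A²/I_B² = (11/910)/(4/143) = 121/280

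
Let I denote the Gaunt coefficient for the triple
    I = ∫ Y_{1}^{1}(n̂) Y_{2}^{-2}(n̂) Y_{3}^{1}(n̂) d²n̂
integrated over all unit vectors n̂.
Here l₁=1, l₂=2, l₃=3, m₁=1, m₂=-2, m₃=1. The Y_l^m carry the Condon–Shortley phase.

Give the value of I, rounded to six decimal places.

-0.082589

m-sum 0 ✓  L=6 even ✓  1≤3≤3 ✓
Π(2lᵢ+1) = 3×5×7 = 105
triangle coeff Δ(1,2,3) = 1/105
Σ_t [0,0]: t=0:+1/4 = 1/4
(3j)²=3/35 [(1 2 3; 0 0 0)], sign=-1
Σ_t [0,0]: t=0:+1/48 = 1/48
(3j)²=1/105 [(1 2 3; 1 -2 1)], sign=+1
⇒ 4πI² = 3/35
I = (-1)√(3/35/(4π)) = -0.08258890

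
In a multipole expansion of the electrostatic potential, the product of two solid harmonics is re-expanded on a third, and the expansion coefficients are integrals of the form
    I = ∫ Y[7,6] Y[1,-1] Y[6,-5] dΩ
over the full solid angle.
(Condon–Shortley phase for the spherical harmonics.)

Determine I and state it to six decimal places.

0.309019

Checks pass: Σm=0; 14 even; l₃=6∈[6,8].
(2·7+1)(2·1+1)(2·6+1) = 585
Δ: 2! 12! 0! / 15! → 1/1365
sum: t=1:−1/518400 = -1/518400
3j²(7 1 6; 0 0 0) = Δ·Π!·Σ² = 7/195  (sign -1)
sum: t=0:+1/79833600 = 1/79833600
3j²(7 1 6; 6 -1 -5) = Δ·Π!·Σ² = 2/35  (sign -1)
combine: 4πI² = 585·7/195·2/35 = 6/5
take √, sign +1: I = 0.30901936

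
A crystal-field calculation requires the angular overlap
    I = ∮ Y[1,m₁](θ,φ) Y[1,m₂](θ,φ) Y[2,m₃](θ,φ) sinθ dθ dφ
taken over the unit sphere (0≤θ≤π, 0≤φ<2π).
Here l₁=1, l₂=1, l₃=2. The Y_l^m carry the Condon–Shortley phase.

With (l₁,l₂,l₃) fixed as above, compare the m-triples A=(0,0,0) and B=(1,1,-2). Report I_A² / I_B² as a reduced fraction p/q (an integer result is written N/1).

2/3

Same 1,1,2: normalisation and zero-m 3j drop out of the ratio.
A: Δ: 0! 2! 2! / 5! → 1/30; sum: t=0:+1/1 = 1/1; 3j²(1 1 2; 0 0 0) = Δ·Π!·Σ² = 2/15  (sign +1)
B: Δ: 0! 2! 2! / 5! → 1/30; sum: t=0:+1/4 = 1/4; 3j²(1 1 2; 1 1 -2) = Δ·Π!·Σ² = 1/5  (sign +1)
I_A²/I_B² = (2/15)/(1/5) = 2/3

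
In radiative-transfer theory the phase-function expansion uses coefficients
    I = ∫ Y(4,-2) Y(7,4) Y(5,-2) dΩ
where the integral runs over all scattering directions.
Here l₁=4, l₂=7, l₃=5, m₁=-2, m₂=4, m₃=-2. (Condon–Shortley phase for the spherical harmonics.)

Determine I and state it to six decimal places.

0.139828

Checks pass: Σm=0; 16 even; l₃=5∈[3,11].
(2·4+1)(2·7+1)(2·5+1) = 1485
Δ: 6! 2! 8! / 17! → 1/6126120
sum: t=2:+1/69120 t=3:−1/20736 t=4:+1/69120 = -1/51840
3j²(4 7 5; 0 0 0) = Δ·Π!·Σ² = 280/21879  (sign +1)
sum: t=4:+1/483840 t=5:−1/172800 t=6:+1/1036800 = -1/362880
3j²(4 7 5; -2 4 -2) = Δ·Π!·Σ² = 20/1547  (sign +1)
combine: 4πI² = 1485·280/21879·20/1547 = 12000/48841
take √, sign +1: I = 0.13982777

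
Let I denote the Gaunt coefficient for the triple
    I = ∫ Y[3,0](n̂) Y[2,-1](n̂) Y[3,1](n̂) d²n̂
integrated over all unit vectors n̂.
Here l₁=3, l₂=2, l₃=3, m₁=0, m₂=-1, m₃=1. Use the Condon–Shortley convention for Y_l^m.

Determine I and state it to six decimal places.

-0.059471

Rules hold: Σm=0, L=8 even, 1≤3≤5.
N = 7·5·7 = 245
Δ = 2!·4!·2!/9! = 1/3780
Racah Σ t=0..2: t=0:+1/24 t=1:−1/4 t=2:+1/24 = -1/6
⇒ 3j(3 2 3; 0 0 0)² = 4/105, sgn +1
Racah Σ t=0..1: t=0:+1/12 t=1:−1/8 = -1/24
⇒ 3j(3 2 3; 0 -1 1)² = 1/210, sgn -1
4πI² = N·(3j₀)²·(3jₘ)² = 2/45
I = -1·√(0.0444444/4π) = -0.05947080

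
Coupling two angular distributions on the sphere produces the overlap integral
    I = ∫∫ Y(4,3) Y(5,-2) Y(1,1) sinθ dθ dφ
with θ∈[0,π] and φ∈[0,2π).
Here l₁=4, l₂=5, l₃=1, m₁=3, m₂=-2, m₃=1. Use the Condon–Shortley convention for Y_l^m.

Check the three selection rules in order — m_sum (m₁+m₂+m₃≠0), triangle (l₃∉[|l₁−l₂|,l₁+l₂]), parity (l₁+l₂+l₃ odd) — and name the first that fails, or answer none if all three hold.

m_sum

Σmᵢ = 2  ✗
l₃∈[|l₁−l₂|,l₁+l₂]=[1,9], have l₃=1
Σlᵢ = 10 ⇒ even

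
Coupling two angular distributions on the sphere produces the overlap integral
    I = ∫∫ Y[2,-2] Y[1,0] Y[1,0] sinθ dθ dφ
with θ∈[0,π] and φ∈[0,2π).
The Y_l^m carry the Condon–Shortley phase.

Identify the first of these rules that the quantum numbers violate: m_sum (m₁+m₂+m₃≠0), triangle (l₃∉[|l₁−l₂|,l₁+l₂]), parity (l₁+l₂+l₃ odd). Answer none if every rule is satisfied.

m_sum

Σmᵢ = -2  ✗
l₃∈[|l₁−l₂|,l₁+l₂]=[1,3], have l₃=1
Σlᵢ = 4 ⇒ even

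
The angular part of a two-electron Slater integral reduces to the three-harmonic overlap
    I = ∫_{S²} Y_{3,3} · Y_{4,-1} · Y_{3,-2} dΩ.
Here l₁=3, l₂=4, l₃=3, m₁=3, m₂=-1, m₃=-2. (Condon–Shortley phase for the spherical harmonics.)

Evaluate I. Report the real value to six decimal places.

0.140463

Rules hold: Σm=0, L=10 even, 1≤3≤7.
N = 7·9·7 = 441
Δ = 4!·2!·4!/11! = 1/34650
Racah Σ t=1..3: t=1:−1/72 t=2:+1/16 t=3:−1/72 = 5/144
⇒ 3j(3 4 3; 0 0 0)² = 2/77, sgn -1
Racah Σ t=0..0: t=0:+1/288 = 1/288
⇒ 3j(3 4 3; 3 -1 -2)² = 5/231, sgn -1
4πI² = N·(3j₀)²·(3jₘ)² = 30/121
I = +1·√(0.247934/4π) = 0.14046335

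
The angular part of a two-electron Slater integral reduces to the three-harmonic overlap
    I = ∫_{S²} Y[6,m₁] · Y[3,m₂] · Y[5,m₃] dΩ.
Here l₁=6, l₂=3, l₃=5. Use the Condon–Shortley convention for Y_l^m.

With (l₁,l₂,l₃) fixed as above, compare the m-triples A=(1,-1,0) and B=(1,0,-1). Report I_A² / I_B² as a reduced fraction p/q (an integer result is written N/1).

2/5

l's match ⇒ only the (l;m) 3-j factors differ between A and B.
A: triangle coeff Δ(6,3,5) = 1/675675; Σ_t [0,2]: t=0:+1/34560 t=1:−1/3456 t=2:+1/5760 = -1/11520; (3j)²=2/429 [(6 3 5; 1 -1 0)], sign=+1
B: triangle coeff Δ(6,3,5) = 1/675675; Σ_t [1,3]: t=1:−1/6912 t=2:+1/2880 t=3:−1/17280 = 1/6912; (3j)²=5/429 [(6 3 5; 1 0 -1)], sign=+1
I_A²/I_B² = (2/429)/(5/429) = 2/5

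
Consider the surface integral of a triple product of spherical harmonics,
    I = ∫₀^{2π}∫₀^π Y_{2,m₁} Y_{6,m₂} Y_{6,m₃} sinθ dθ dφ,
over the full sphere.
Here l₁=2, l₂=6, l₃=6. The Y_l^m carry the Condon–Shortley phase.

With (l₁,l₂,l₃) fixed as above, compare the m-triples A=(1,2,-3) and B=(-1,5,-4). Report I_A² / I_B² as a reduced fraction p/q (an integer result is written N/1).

50/99

Same 2,6,6: normalisation and zero-m 3j drop out of the ratio.
A: Δ: 2! 2! 10! / 15! → 1/90090; sum: t=0:+1/161280 t=1:−1/60480 = -1/96768; 3j²(2 6 6; 1 2 -3) = Δ·Π!·Σ² = 15/1001  (sign +1)
B: Δ: 2! 2! 10! / 15! → 1/90090; sum: t=1:−1/7257600 t=2:+1/725760 = 1/806400; 3j²(2 6 6; -1 5 -4) = Δ·Π!·Σ² = 27/910  (sign +1)
I_A²/I_B² = (15/1001)/(27/910) = 50/99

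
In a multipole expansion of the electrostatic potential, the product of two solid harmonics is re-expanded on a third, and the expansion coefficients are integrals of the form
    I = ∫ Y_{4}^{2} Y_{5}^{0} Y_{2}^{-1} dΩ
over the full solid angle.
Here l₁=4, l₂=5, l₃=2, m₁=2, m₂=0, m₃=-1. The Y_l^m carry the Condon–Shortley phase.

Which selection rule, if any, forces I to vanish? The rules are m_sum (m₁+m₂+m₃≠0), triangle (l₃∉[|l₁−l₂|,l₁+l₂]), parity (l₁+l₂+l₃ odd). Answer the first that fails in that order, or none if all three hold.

m₁+m₂+m₃ = 2 + 0 − 1 = 1  ✗
triangle: |4−5|=1 ≤ l₃=2 ≤ 4+5=9
parity: l₁+l₂+l₃ = 11 is odd

m_sum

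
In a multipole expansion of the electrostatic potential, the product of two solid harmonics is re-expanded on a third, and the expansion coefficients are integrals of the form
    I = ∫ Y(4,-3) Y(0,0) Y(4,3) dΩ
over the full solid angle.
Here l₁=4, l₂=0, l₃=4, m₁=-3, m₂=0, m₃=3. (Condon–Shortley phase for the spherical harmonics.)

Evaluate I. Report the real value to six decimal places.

Rules hold: Σm=0, L=8 even, 4≤4≤4.
N = 9·1·9 = 81
Δ = 0!·8!·0!/9! = 1/9
Racah Σ t=0..0: t=0:+1/576 = 1/576
⇒ 3j(4 0 4; 0 0 0)² = 1/9, sgn +1
Racah Σ t=0..0: t=0:+1/5040 = 1/5040
⇒ 3j(4 0 4; -3 0 3)² = 1/9, sgn -1
4πI² = N·(3j₀)²·(3jₘ)² = 1/1
I = -1·√(1/4π) = -0.28209479

-0.282095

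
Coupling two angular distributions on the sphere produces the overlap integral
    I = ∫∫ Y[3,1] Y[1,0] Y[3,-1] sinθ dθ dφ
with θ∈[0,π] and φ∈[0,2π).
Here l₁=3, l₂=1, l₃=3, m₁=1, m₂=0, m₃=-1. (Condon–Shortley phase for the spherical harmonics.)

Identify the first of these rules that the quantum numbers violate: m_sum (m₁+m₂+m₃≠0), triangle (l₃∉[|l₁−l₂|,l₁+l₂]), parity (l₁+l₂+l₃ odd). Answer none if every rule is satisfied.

parity

azimuthal sum: 1 + 0 − 1 = 0  ✓
2 ≤ 3 ≤ 4 (triangle on l)  ✓
L = 3 + 1 + 3 = 7 (odd)  ✗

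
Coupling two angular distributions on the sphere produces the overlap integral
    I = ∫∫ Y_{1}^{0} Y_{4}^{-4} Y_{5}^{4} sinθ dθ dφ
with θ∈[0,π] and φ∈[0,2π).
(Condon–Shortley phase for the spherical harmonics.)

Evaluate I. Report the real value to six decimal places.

0.147319

Rules hold: Σm=0, L=10 even, 3≤5≤5.
N = 3·9·11 = 297
Δ = 0!·2!·8!/11! = 1/495
Racah Σ t=0..0: t=0:+1/576 = 1/576
⇒ 3j(1 4 5; 0 0 0)² = 5/99, sgn -1
Racah Σ t=0..0: t=0:+1/40320 = 1/40320
⇒ 3j(1 4 5; 0 -4 4)² = 1/55, sgn -1
4πI² = N·(3j₀)²·(3jₘ)² = 3/11
I = +1·√(0.272727/4π) = 0.14731920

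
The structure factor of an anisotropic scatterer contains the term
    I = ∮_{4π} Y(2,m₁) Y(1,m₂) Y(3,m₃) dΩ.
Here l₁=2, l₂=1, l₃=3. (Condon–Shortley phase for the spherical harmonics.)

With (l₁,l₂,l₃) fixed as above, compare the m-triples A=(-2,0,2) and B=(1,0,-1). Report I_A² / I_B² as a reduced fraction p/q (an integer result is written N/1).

Same 2,1,3: normalisation and zero-m 3j drop out of the ratio.
A: Δ: 0! 4! 2! / 7! → 1/105; sum: t=0:+1/24 = 1/24; 3j²(2 1 3; -2 0 2) = Δ·Π!·Σ² = 1/21  (sign -1)
B: Δ: 0! 4! 2! / 7! → 1/105; sum: t=0:+1/6 = 1/6; 3j²(2 1 3; 1 0 -1) = Δ·Π!·Σ² = 8/105  (sign +1)
I_A²/I_B² = (1/21)/(8/105) = 5/8

5/8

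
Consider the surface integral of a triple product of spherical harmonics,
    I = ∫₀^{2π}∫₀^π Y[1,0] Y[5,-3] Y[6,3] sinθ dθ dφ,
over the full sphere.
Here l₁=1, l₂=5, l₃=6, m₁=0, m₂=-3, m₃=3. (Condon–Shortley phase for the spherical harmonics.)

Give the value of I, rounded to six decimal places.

m-sum 0 ✓  L=12 even ✓  4≤6≤6 ✓
Π(2lᵢ+1) = 3×11×13 = 429
triangle coeff Δ(1,5,6) = 1/858
Σ_t [0,0]: t=0:+1/14400 = 1/14400
(3j)²=6/143 [(1 5 6; 0 0 0)], sign=+1
Σ_t [0,0]: t=0:+1/80640 = 1/80640
(3j)²=9/286 [(1 5 6; 0 -3 3)], sign=-1
⇒ 4πI² = 81/143
I = (-1)√(81/143/(4π)) = -0.21230956

-0.212310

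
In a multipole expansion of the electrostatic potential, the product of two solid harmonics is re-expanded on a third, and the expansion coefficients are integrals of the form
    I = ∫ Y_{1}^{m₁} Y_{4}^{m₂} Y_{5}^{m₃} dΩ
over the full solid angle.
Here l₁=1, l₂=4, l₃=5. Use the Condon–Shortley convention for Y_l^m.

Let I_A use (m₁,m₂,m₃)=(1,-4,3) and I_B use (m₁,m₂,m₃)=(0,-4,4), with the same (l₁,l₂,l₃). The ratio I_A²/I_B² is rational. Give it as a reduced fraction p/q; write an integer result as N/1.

l's match ⇒ only the (l;m) 3-j factors differ between A and B.
A: triangle coeff Δ(1,4,5) = 1/495; Σ_t [0,0]: t=0:+1/80640 = 1/80640; (3j)²=1/495 [(1 4 5; 1 -4 3)], sign=+1
B: triangle coeff Δ(1,4,5) = 1/495; Σ_t [0,0]: t=0:+1/40320 = 1/40320; (3j)²=1/55 [(1 4 5; 0 -4 4)], sign=-1
I_A²/I_B² = (1/495)/(1/55) = 1/9

1/9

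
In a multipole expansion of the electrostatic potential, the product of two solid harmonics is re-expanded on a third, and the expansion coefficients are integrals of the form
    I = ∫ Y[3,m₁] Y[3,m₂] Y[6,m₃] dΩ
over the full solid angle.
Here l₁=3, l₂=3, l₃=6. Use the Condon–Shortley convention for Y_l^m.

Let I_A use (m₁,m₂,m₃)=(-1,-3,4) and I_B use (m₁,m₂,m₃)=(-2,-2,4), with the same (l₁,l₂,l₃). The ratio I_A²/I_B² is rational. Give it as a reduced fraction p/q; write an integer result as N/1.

Shared (l₁,l₂,l₃)=(3,3,6): N and (l;000)² cancel in I_A²/I_B².
A: Δ = 0!·6!·6!/13! = 1/12012; Racah Σ t=0..0: t=0:+1/34560 = 1/34560; ⇒ 3j(3 3 6; -1 -3 4)² = 5/286, sgn +1
B: Δ = 0!·6!·6!/13! = 1/12012; Racah Σ t=0..0: t=0:+1/14400 = 1/14400; ⇒ 3j(3 3 6; -2 -2 4)² = 6/143, sgn +1
I_A²/I_B² = (5/286)/(6/143) = 5/12

5/12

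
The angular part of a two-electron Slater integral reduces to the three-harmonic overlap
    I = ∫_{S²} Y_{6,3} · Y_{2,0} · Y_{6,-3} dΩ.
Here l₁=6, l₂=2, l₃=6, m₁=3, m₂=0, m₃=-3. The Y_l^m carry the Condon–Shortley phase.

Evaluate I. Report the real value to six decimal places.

m-sum 0 ✓  L=14 even ✓  4≤6≤8 ✓
Π(2lᵢ+1) = 13×5×13 = 845
triangle coeff Δ(6,2,6) = 1/90090
Σ_t [0,2]: t=0:+1/69120 t=1:−1/14400 t=2:+1/69120 = -7/172800
(3j)²=14/715 [(6 2 6; 0 0 0)], sign=-1
Σ_t [0,2]: t=0:+1/120960 t=1:−1/80640 t=2:+1/1451520 = -1/290304
(3j)²=5/2002 [(6 2 6; 3 0 -3)], sign=+1
⇒ 4πI² = 5/121
I = (-1)√(5/121/(4π)) = -0.05734392

-0.057344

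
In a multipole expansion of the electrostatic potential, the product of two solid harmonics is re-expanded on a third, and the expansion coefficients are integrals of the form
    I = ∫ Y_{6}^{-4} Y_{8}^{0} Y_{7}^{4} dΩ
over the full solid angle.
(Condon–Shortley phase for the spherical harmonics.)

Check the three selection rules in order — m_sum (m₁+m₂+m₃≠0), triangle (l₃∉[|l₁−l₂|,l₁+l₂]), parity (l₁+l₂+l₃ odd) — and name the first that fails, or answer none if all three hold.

parity

azimuthal sum: -4 + 0 + 4 = 0  ✓
2 ≤ 7 ≤ 14 (triangle on l)  ✓
L = 6 + 8 + 7 = 21 (odd)  ✗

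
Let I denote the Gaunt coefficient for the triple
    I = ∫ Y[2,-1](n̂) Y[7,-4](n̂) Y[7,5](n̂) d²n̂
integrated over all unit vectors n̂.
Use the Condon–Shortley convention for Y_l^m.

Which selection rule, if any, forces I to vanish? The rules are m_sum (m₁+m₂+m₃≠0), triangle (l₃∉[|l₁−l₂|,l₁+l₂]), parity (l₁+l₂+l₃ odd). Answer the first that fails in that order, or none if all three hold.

none

m₁+m₂+m₃ = -1 − 4 + 5 = 0  ✓
triangle: |2−7|=5 ≤ l₃=7 ≤ 2+7=9  ✓
parity: l₁+l₂+l₃ = 16 is even  ✓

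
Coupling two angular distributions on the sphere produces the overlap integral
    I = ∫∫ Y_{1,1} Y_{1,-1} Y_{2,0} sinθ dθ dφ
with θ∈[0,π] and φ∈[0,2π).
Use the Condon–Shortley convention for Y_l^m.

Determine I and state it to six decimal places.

m-sum 0 ✓  L=4 even ✓  0≤2≤2 ✓
Π(2lᵢ+1) = 3×3×5 = 45
triangle coeff Δ(1,1,2) = 1/30
Σ_t [0,0]: t=0:+1/1 = 1/1
(3j)²=2/15 [(1 1 2; 0 0 0)], sign=+1
Σ_t [0,0]: t=0:+1/4 = 1/4
(3j)²=1/30 [(1 1 2; 1 -1 0)], sign=+1
⇒ 4πI² = 1/5
I = (+1)√(1/5/(4π)) = 0.12615663

0.126157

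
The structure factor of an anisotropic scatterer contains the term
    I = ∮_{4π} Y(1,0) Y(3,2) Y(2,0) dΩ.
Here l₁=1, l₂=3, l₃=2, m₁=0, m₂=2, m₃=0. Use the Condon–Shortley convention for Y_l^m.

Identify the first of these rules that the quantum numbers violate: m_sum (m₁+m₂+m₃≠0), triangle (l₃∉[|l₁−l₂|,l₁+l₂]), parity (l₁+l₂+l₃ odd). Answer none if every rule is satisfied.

m_sum

azimuthal sum: 0 + 2 + 0 = 2  ✗
2 ≤ 2 ≤ 4 (triangle on l)
L = 1 + 3 + 2 = 6 (even)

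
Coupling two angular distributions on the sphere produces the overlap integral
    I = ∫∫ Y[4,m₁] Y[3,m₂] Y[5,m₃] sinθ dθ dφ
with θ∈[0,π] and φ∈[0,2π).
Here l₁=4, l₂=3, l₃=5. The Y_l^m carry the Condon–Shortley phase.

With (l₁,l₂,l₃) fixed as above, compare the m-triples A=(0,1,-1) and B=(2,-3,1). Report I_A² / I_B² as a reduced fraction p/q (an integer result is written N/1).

242/675

Shared (l₁,l₂,l₃)=(4,3,5): N and (l;000)² cancel in I_A²/I_B².
A: Δ = 2!·6!·4!/13! = 1/180180; Racah Σ t=0..2: t=0:+1/2304 t=1:−1/216 t=2:+1/384 = -11/6912; ⇒ 3j(4 3 5; 0 1 -1)² = 11/1638, sgn -1
B: Δ = 2!·6!·4!/13! = 1/180180; Racah Σ t=0..0: t=0:+1/2304 = 1/2304; ⇒ 3j(4 3 5; 2 -3 1)² = 75/4004, sgn +1
I_A²/I_B² = (11/1638)/(75/4004) = 242/675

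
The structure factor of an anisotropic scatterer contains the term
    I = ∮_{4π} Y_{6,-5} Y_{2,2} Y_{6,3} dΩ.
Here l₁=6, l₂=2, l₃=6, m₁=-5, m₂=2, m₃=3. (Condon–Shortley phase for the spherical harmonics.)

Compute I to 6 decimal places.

0.120286

m-sum 0 ✓  L=14 even ✓  4≤6≤8 ✓
Π(2lᵢ+1) = 13×5×13 = 845
triangle coeff Δ(6,2,6) = 1/90090
Σ_t [0,2]: t=0:+1/69120 t=1:−1/14400 t=2:+1/69120 = -7/172800
(3j)²=14/715 [(6 2 6; 0 0 0)], sign=-1
Σ_t [2,2]: t=2:+1/1451520 = 1/1451520
(3j)²=1/91 [(6 2 6; -5 2 3)], sign=-1
⇒ 4πI² = 2/11
I = (+1)√(2/11/(4π)) = 0.12028562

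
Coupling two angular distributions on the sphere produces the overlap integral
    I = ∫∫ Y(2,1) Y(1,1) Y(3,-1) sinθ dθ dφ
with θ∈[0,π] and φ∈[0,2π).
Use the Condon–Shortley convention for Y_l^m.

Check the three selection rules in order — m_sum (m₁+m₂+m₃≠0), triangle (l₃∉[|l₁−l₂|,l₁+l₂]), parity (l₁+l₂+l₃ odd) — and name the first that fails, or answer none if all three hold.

m_sum

Σmᵢ = 1  ✗
l₃∈[|l₁−l₂|,l₁+l₂]=[1,3], have l₃=3
Σlᵢ = 6 ⇒ even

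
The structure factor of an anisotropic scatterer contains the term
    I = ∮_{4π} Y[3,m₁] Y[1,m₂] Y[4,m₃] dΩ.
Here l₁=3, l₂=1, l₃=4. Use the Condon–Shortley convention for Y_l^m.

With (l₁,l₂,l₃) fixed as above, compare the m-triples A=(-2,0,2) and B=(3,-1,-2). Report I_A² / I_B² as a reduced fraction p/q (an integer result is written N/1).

Shared (l₁,l₂,l₃)=(3,1,4): N and (l;000)² cancel in I_A²/I_B².
A: Δ = 0!·6!·2!/9! = 1/252; Racah Σ t=0..0: t=0:+1/120 = 1/120; ⇒ 3j(3 1 4; -2 0 2)² = 1/21, sgn +1
B: Δ = 0!·6!·2!/9! = 1/252; Racah Σ t=0..0: t=0:+1/1440 = 1/1440; ⇒ 3j(3 1 4; 3 -1 -2)² = 1/252, sgn +1
I_A²/I_B² = (1/21)/(1/252) = 12/1

12/1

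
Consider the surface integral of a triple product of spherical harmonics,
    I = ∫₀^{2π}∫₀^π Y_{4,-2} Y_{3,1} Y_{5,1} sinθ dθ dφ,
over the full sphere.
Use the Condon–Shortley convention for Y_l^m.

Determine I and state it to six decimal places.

Rules hold: Σm=0, L=12 even, 1≤5≤7.
N = 9·7·11 = 693
Δ = 2!·6!·4!/13! = 1/180180
Racah Σ t=0..2: t=0:+1/576 t=1:−1/144 t=2:+1/576 = -1/288
⇒ 3j(4 3 5; 0 0 0)² = 20/1001, sgn +1
Racah Σ t=0..2: t=0:+1/34560 t=1:−1/720 t=2:+1/384 = 43/34560
⇒ 3j(4 3 5; -2 1 1)² = 1849/180180, sgn +1
4πI² = N·(3j₀)²·(3jₘ)² = 1849/13013
I = +1·√(0.142089/4π) = 0.10633465

0.106335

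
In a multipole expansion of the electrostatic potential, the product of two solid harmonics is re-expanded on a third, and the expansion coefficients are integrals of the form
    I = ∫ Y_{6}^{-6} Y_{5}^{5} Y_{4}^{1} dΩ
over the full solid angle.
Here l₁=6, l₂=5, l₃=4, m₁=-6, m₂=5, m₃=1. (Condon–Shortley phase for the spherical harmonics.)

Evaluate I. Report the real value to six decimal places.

0.000000

Σlᵢ=15 odd — θ-integrand is odd under cosθ→−cosθ; I=0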